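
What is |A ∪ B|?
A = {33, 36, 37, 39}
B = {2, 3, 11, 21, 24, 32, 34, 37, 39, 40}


Set A = {33, 36, 37, 39}, |A| = 4
Set B = {2, 3, 11, 21, 24, 32, 34, 37, 39, 40}, |B| = 10
A ∩ B = {37, 39}, |A ∩ B| = 2
|A ∪ B| = |A| + |B| - |A ∩ B| = 4 + 10 - 2 = 12

12


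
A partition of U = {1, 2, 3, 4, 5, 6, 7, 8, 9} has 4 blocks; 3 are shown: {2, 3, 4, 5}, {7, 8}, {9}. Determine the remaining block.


U = {1, 2, 3, 4, 5, 6, 7, 8, 9}
Shown blocks: {2, 3, 4, 5}, {7, 8}, {9}
A partition's blocks are pairwise disjoint and cover U, so the missing block = U \ (union of shown blocks).
Union of shown blocks: {2, 3, 4, 5, 7, 8, 9}
Missing block = U \ (union) = {1, 6}

{1, 6}


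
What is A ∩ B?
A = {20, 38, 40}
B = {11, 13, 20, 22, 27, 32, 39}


Set A = {20, 38, 40}
Set B = {11, 13, 20, 22, 27, 32, 39}
A ∩ B includes only elements in both sets.
Check each element of A against B:
20 ✓, 38 ✗, 40 ✗
A ∩ B = {20}

{20}


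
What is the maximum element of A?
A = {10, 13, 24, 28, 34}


Set A = {10, 13, 24, 28, 34}
Elements in ascending order: 10, 13, 24, 28, 34
The largest element is 34.

34


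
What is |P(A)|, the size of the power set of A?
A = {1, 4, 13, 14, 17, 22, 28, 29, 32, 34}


Set A = {1, 4, 13, 14, 17, 22, 28, 29, 32, 34}
|A| = 10
The power set P(A) contains all subsets of A.
|P(A)| = 2^|A| = 2^10 = 1024

1024


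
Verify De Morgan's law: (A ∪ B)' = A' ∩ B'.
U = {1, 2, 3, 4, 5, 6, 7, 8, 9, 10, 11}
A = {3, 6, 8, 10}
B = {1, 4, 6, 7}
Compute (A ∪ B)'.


U = {1, 2, 3, 4, 5, 6, 7, 8, 9, 10, 11}
A = {3, 6, 8, 10}, B = {1, 4, 6, 7}
A ∪ B = {1, 3, 4, 6, 7, 8, 10}
(A ∪ B)' = U \ (A ∪ B) = {2, 5, 9, 11}
Verification via A' ∩ B': A' = {1, 2, 4, 5, 7, 9, 11}, B' = {2, 3, 5, 8, 9, 10, 11}
A' ∩ B' = {2, 5, 9, 11} ✓

{2, 5, 9, 11}


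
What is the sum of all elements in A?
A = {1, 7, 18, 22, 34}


Set A = {1, 7, 18, 22, 34}
Sum = 1 + 7 + 18 + 22 + 34 = 82

82


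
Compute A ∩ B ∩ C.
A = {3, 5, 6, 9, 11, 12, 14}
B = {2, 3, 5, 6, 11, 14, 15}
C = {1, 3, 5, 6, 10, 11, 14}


Set A = {3, 5, 6, 9, 11, 12, 14}
Set B = {2, 3, 5, 6, 11, 14, 15}
Set C = {1, 3, 5, 6, 10, 11, 14}
First, A ∩ B = {3, 5, 6, 11, 14}
Then, (A ∩ B) ∩ C = {3, 5, 6, 11, 14}

{3, 5, 6, 11, 14}


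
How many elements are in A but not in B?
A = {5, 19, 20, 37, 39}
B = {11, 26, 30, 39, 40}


Set A = {5, 19, 20, 37, 39}
Set B = {11, 26, 30, 39, 40}
A \ B = {5, 19, 20, 37}
|A \ B| = 4

4


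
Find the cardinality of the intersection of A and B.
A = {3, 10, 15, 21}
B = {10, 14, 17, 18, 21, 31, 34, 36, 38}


Set A = {3, 10, 15, 21}
Set B = {10, 14, 17, 18, 21, 31, 34, 36, 38}
A ∩ B = {10, 21}
|A ∩ B| = 2

2


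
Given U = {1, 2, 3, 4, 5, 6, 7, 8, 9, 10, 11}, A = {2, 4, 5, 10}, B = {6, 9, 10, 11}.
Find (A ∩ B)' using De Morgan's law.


U = {1, 2, 3, 4, 5, 6, 7, 8, 9, 10, 11}
A = {2, 4, 5, 10}, B = {6, 9, 10, 11}
A ∩ B = {10}
(A ∩ B)' = U \ (A ∩ B) = {1, 2, 3, 4, 5, 6, 7, 8, 9, 11}
Verification via A' ∪ B': A' = {1, 3, 6, 7, 8, 9, 11}, B' = {1, 2, 3, 4, 5, 7, 8}
A' ∪ B' = {1, 2, 3, 4, 5, 6, 7, 8, 9, 11} ✓

{1, 2, 3, 4, 5, 6, 7, 8, 9, 11}


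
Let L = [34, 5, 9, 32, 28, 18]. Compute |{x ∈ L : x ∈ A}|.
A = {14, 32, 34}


Set A = {14, 32, 34}
Candidates: [34, 5, 9, 32, 28, 18]
Check each candidate:
34 ∈ A, 5 ∉ A, 9 ∉ A, 32 ∈ A, 28 ∉ A, 18 ∉ A
Count of candidates in A: 2

2


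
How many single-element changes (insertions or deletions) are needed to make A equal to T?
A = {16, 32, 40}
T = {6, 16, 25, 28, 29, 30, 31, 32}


Set A = {16, 32, 40}
Set T = {6, 16, 25, 28, 29, 30, 31, 32}
Elements to remove from A (in A, not in T): {40} → 1 removals
Elements to add to A (in T, not in A): {6, 25, 28, 29, 30, 31} → 6 additions
Total edits = 1 + 6 = 7

7


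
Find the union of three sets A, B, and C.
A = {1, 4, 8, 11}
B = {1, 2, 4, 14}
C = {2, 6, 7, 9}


Set A = {1, 4, 8, 11}
Set B = {1, 2, 4, 14}
Set C = {2, 6, 7, 9}
First, A ∪ B = {1, 2, 4, 8, 11, 14}
Then, (A ∪ B) ∪ C = {1, 2, 4, 6, 7, 8, 9, 11, 14}

{1, 2, 4, 6, 7, 8, 9, 11, 14}


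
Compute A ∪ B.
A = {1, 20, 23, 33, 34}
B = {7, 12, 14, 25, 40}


Set A = {1, 20, 23, 33, 34}
Set B = {7, 12, 14, 25, 40}
A ∪ B includes all elements in either set.
Elements from A: {1, 20, 23, 33, 34}
Elements from B not already included: {7, 12, 14, 25, 40}
A ∪ B = {1, 7, 12, 14, 20, 23, 25, 33, 34, 40}

{1, 7, 12, 14, 20, 23, 25, 33, 34, 40}


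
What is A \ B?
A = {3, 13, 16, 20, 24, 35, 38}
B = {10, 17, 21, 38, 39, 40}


Set A = {3, 13, 16, 20, 24, 35, 38}
Set B = {10, 17, 21, 38, 39, 40}
A \ B includes elements in A that are not in B.
Check each element of A:
3 (not in B, keep), 13 (not in B, keep), 16 (not in B, keep), 20 (not in B, keep), 24 (not in B, keep), 35 (not in B, keep), 38 (in B, remove)
A \ B = {3, 13, 16, 20, 24, 35}

{3, 13, 16, 20, 24, 35}


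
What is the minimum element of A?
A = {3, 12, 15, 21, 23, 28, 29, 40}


Set A = {3, 12, 15, 21, 23, 28, 29, 40}
Elements in ascending order: 3, 12, 15, 21, 23, 28, 29, 40
The smallest element is 3.

3


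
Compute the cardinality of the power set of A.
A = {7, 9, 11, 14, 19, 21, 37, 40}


Set A = {7, 9, 11, 14, 19, 21, 37, 40}
|A| = 8
The power set P(A) contains all subsets of A.
|P(A)| = 2^|A| = 2^8 = 256

256


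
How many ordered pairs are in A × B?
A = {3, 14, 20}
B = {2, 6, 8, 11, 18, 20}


Set A = {3, 14, 20} has 3 elements.
Set B = {2, 6, 8, 11, 18, 20} has 6 elements.
|A × B| = |A| × |B| = 3 × 6 = 18

18


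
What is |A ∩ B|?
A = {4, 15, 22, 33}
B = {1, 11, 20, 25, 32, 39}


Set A = {4, 15, 22, 33}
Set B = {1, 11, 20, 25, 32, 39}
A ∩ B = {}
|A ∩ B| = 0

0


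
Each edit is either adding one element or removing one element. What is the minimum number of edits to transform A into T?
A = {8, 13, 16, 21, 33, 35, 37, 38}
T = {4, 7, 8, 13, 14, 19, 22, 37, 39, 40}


Set A = {8, 13, 16, 21, 33, 35, 37, 38}
Set T = {4, 7, 8, 13, 14, 19, 22, 37, 39, 40}
Elements to remove from A (in A, not in T): {16, 21, 33, 35, 38} → 5 removals
Elements to add to A (in T, not in A): {4, 7, 14, 19, 22, 39, 40} → 7 additions
Total edits = 5 + 7 = 12

12


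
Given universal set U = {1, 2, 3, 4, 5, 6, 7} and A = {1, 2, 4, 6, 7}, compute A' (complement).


Universal set U = {1, 2, 3, 4, 5, 6, 7}
Set A = {1, 2, 4, 6, 7}
A' = U \ A = elements in U but not in A
Checking each element of U:
1 (in A, exclude), 2 (in A, exclude), 3 (not in A, include), 4 (in A, exclude), 5 (not in A, include), 6 (in A, exclude), 7 (in A, exclude)
A' = {3, 5}

{3, 5}


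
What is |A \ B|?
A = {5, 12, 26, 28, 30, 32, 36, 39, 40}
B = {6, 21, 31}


Set A = {5, 12, 26, 28, 30, 32, 36, 39, 40}
Set B = {6, 21, 31}
A \ B = {5, 12, 26, 28, 30, 32, 36, 39, 40}
|A \ B| = 9

9


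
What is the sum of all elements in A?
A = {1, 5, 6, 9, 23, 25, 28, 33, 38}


Set A = {1, 5, 6, 9, 23, 25, 28, 33, 38}
Sum = 1 + 5 + 6 + 9 + 23 + 25 + 28 + 33 + 38 = 168

168


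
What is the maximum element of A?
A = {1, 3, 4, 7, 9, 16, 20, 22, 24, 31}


Set A = {1, 3, 4, 7, 9, 16, 20, 22, 24, 31}
Elements in ascending order: 1, 3, 4, 7, 9, 16, 20, 22, 24, 31
The largest element is 31.

31


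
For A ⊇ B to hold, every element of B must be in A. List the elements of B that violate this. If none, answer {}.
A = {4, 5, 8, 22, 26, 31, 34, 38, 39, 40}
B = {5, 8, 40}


Set A = {4, 5, 8, 22, 26, 31, 34, 38, 39, 40}
Set B = {5, 8, 40}
Check each element of B against A:
5 ∈ A, 8 ∈ A, 40 ∈ A
Elements of B not in A: {}

{}


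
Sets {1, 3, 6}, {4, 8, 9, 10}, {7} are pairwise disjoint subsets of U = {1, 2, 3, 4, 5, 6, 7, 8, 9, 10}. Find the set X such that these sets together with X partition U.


U = {1, 2, 3, 4, 5, 6, 7, 8, 9, 10}
Shown blocks: {1, 3, 6}, {4, 8, 9, 10}, {7}
A partition's blocks are pairwise disjoint and cover U, so the missing block = U \ (union of shown blocks).
Union of shown blocks: {1, 3, 4, 6, 7, 8, 9, 10}
Missing block = U \ (union) = {2, 5}

{2, 5}


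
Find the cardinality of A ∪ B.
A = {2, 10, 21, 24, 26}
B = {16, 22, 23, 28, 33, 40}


Set A = {2, 10, 21, 24, 26}, |A| = 5
Set B = {16, 22, 23, 28, 33, 40}, |B| = 6
A ∩ B = {}, |A ∩ B| = 0
|A ∪ B| = |A| + |B| - |A ∩ B| = 5 + 6 - 0 = 11

11


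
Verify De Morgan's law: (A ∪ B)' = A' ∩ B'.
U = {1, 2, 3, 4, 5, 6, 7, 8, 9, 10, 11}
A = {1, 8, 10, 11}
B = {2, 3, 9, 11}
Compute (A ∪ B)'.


U = {1, 2, 3, 4, 5, 6, 7, 8, 9, 10, 11}
A = {1, 8, 10, 11}, B = {2, 3, 9, 11}
A ∪ B = {1, 2, 3, 8, 9, 10, 11}
(A ∪ B)' = U \ (A ∪ B) = {4, 5, 6, 7}
Verification via A' ∩ B': A' = {2, 3, 4, 5, 6, 7, 9}, B' = {1, 4, 5, 6, 7, 8, 10}
A' ∩ B' = {4, 5, 6, 7} ✓

{4, 5, 6, 7}


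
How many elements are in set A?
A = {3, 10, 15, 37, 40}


Set A = {3, 10, 15, 37, 40}
Listing elements: 3, 10, 15, 37, 40
Counting: 5 elements
|A| = 5

5


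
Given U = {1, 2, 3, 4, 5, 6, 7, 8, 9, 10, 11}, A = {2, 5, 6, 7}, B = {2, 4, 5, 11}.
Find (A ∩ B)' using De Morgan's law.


U = {1, 2, 3, 4, 5, 6, 7, 8, 9, 10, 11}
A = {2, 5, 6, 7}, B = {2, 4, 5, 11}
A ∩ B = {2, 5}
(A ∩ B)' = U \ (A ∩ B) = {1, 3, 4, 6, 7, 8, 9, 10, 11}
Verification via A' ∪ B': A' = {1, 3, 4, 8, 9, 10, 11}, B' = {1, 3, 6, 7, 8, 9, 10}
A' ∪ B' = {1, 3, 4, 6, 7, 8, 9, 10, 11} ✓

{1, 3, 4, 6, 7, 8, 9, 10, 11}


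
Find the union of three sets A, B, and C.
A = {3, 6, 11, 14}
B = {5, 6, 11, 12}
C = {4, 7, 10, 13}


Set A = {3, 6, 11, 14}
Set B = {5, 6, 11, 12}
Set C = {4, 7, 10, 13}
First, A ∪ B = {3, 5, 6, 11, 12, 14}
Then, (A ∪ B) ∪ C = {3, 4, 5, 6, 7, 10, 11, 12, 13, 14}

{3, 4, 5, 6, 7, 10, 11, 12, 13, 14}


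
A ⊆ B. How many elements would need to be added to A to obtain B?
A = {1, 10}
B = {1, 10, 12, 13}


Set A = {1, 10}, |A| = 2
Set B = {1, 10, 12, 13}, |B| = 4
Since A ⊆ B: B \ A = {12, 13}
|B| - |A| = 4 - 2 = 2

2


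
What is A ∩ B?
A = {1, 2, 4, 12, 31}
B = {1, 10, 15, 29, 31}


Set A = {1, 2, 4, 12, 31}
Set B = {1, 10, 15, 29, 31}
A ∩ B includes only elements in both sets.
Check each element of A against B:
1 ✓, 2 ✗, 4 ✗, 12 ✗, 31 ✓
A ∩ B = {1, 31}

{1, 31}


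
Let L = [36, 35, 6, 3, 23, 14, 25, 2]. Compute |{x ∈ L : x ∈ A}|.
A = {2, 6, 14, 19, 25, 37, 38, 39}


Set A = {2, 6, 14, 19, 25, 37, 38, 39}
Candidates: [36, 35, 6, 3, 23, 14, 25, 2]
Check each candidate:
36 ∉ A, 35 ∉ A, 6 ∈ A, 3 ∉ A, 23 ∉ A, 14 ∈ A, 25 ∈ A, 2 ∈ A
Count of candidates in A: 4

4


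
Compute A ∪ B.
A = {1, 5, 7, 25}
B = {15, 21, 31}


Set A = {1, 5, 7, 25}
Set B = {15, 21, 31}
A ∪ B includes all elements in either set.
Elements from A: {1, 5, 7, 25}
Elements from B not already included: {15, 21, 31}
A ∪ B = {1, 5, 7, 15, 21, 25, 31}

{1, 5, 7, 15, 21, 25, 31}


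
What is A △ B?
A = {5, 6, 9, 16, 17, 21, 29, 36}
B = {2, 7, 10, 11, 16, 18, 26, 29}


Set A = {5, 6, 9, 16, 17, 21, 29, 36}
Set B = {2, 7, 10, 11, 16, 18, 26, 29}
A △ B = (A \ B) ∪ (B \ A)
Elements in A but not B: {5, 6, 9, 17, 21, 36}
Elements in B but not A: {2, 7, 10, 11, 18, 26}
A △ B = {2, 5, 6, 7, 9, 10, 11, 17, 18, 21, 26, 36}

{2, 5, 6, 7, 9, 10, 11, 17, 18, 21, 26, 36}


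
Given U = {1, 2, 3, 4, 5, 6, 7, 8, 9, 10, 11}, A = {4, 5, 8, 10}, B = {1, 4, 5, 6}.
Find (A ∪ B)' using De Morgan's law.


U = {1, 2, 3, 4, 5, 6, 7, 8, 9, 10, 11}
A = {4, 5, 8, 10}, B = {1, 4, 5, 6}
A ∪ B = {1, 4, 5, 6, 8, 10}
(A ∪ B)' = U \ (A ∪ B) = {2, 3, 7, 9, 11}
Verification via A' ∩ B': A' = {1, 2, 3, 6, 7, 9, 11}, B' = {2, 3, 7, 8, 9, 10, 11}
A' ∩ B' = {2, 3, 7, 9, 11} ✓

{2, 3, 7, 9, 11}


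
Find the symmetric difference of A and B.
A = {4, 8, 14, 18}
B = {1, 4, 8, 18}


Set A = {4, 8, 14, 18}
Set B = {1, 4, 8, 18}
A △ B = (A \ B) ∪ (B \ A)
Elements in A but not B: {14}
Elements in B but not A: {1}
A △ B = {1, 14}

{1, 14}


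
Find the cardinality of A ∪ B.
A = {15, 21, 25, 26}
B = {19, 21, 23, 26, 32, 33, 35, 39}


Set A = {15, 21, 25, 26}, |A| = 4
Set B = {19, 21, 23, 26, 32, 33, 35, 39}, |B| = 8
A ∩ B = {21, 26}, |A ∩ B| = 2
|A ∪ B| = |A| + |B| - |A ∩ B| = 4 + 8 - 2 = 10

10


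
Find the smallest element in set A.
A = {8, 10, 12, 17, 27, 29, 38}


Set A = {8, 10, 12, 17, 27, 29, 38}
Elements in ascending order: 8, 10, 12, 17, 27, 29, 38
The smallest element is 8.

8


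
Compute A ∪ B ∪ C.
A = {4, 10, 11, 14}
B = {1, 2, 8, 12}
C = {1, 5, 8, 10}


Set A = {4, 10, 11, 14}
Set B = {1, 2, 8, 12}
Set C = {1, 5, 8, 10}
First, A ∪ B = {1, 2, 4, 8, 10, 11, 12, 14}
Then, (A ∪ B) ∪ C = {1, 2, 4, 5, 8, 10, 11, 12, 14}

{1, 2, 4, 5, 8, 10, 11, 12, 14}


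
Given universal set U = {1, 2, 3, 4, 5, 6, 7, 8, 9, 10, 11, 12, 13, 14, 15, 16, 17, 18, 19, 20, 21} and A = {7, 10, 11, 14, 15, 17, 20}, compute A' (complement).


Universal set U = {1, 2, 3, 4, 5, 6, 7, 8, 9, 10, 11, 12, 13, 14, 15, 16, 17, 18, 19, 20, 21}
Set A = {7, 10, 11, 14, 15, 17, 20}
A' = U \ A = elements in U but not in A
Checking each element of U:
1 (not in A, include), 2 (not in A, include), 3 (not in A, include), 4 (not in A, include), 5 (not in A, include), 6 (not in A, include), 7 (in A, exclude), 8 (not in A, include), 9 (not in A, include), 10 (in A, exclude), 11 (in A, exclude), 12 (not in A, include), 13 (not in A, include), 14 (in A, exclude), 15 (in A, exclude), 16 (not in A, include), 17 (in A, exclude), 18 (not in A, include), 19 (not in A, include), 20 (in A, exclude), 21 (not in A, include)
A' = {1, 2, 3, 4, 5, 6, 8, 9, 12, 13, 16, 18, 19, 21}

{1, 2, 3, 4, 5, 6, 8, 9, 12, 13, 16, 18, 19, 21}


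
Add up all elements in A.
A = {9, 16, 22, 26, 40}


Set A = {9, 16, 22, 26, 40}
Sum = 9 + 16 + 22 + 26 + 40 = 113

113


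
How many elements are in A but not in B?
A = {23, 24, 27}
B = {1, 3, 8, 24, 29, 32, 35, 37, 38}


Set A = {23, 24, 27}
Set B = {1, 3, 8, 24, 29, 32, 35, 37, 38}
A \ B = {23, 27}
|A \ B| = 2

2


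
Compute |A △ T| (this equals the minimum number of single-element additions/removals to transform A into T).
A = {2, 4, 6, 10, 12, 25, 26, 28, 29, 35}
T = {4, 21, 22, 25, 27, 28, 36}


Set A = {2, 4, 6, 10, 12, 25, 26, 28, 29, 35}
Set T = {4, 21, 22, 25, 27, 28, 36}
Elements to remove from A (in A, not in T): {2, 6, 10, 12, 26, 29, 35} → 7 removals
Elements to add to A (in T, not in A): {21, 22, 27, 36} → 4 additions
Total edits = 7 + 4 = 11

11


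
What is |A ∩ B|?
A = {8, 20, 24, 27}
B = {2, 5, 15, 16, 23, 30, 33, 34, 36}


Set A = {8, 20, 24, 27}
Set B = {2, 5, 15, 16, 23, 30, 33, 34, 36}
A ∩ B = {}
|A ∩ B| = 0

0


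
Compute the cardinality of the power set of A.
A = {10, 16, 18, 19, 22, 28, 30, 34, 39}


Set A = {10, 16, 18, 19, 22, 28, 30, 34, 39}
|A| = 9
The power set P(A) contains all subsets of A.
|P(A)| = 2^|A| = 2^9 = 512

512


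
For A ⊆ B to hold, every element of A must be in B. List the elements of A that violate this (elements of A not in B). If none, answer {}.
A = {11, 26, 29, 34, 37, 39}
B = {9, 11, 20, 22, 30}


Set A = {11, 26, 29, 34, 37, 39}
Set B = {9, 11, 20, 22, 30}
Check each element of A against B:
11 ∈ B, 26 ∉ B (include), 29 ∉ B (include), 34 ∉ B (include), 37 ∉ B (include), 39 ∉ B (include)
Elements of A not in B: {26, 29, 34, 37, 39}

{26, 29, 34, 37, 39}


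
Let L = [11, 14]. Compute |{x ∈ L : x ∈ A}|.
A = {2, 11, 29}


Set A = {2, 11, 29}
Candidates: [11, 14]
Check each candidate:
11 ∈ A, 14 ∉ A
Count of candidates in A: 1

1


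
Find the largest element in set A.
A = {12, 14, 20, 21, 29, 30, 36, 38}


Set A = {12, 14, 20, 21, 29, 30, 36, 38}
Elements in ascending order: 12, 14, 20, 21, 29, 30, 36, 38
The largest element is 38.

38


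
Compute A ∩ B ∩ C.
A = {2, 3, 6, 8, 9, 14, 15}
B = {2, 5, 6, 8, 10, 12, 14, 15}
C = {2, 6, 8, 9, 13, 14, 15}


Set A = {2, 3, 6, 8, 9, 14, 15}
Set B = {2, 5, 6, 8, 10, 12, 14, 15}
Set C = {2, 6, 8, 9, 13, 14, 15}
First, A ∩ B = {2, 6, 8, 14, 15}
Then, (A ∩ B) ∩ C = {2, 6, 8, 14, 15}

{2, 6, 8, 14, 15}


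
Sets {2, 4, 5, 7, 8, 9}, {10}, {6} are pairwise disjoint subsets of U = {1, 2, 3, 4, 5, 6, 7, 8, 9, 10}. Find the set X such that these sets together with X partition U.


U = {1, 2, 3, 4, 5, 6, 7, 8, 9, 10}
Shown blocks: {2, 4, 5, 7, 8, 9}, {10}, {6}
A partition's blocks are pairwise disjoint and cover U, so the missing block = U \ (union of shown blocks).
Union of shown blocks: {2, 4, 5, 6, 7, 8, 9, 10}
Missing block = U \ (union) = {1, 3}

{1, 3}


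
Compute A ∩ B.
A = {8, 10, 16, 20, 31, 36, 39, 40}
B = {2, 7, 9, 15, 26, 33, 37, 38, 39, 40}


Set A = {8, 10, 16, 20, 31, 36, 39, 40}
Set B = {2, 7, 9, 15, 26, 33, 37, 38, 39, 40}
A ∩ B includes only elements in both sets.
Check each element of A against B:
8 ✗, 10 ✗, 16 ✗, 20 ✗, 31 ✗, 36 ✗, 39 ✓, 40 ✓
A ∩ B = {39, 40}

{39, 40}


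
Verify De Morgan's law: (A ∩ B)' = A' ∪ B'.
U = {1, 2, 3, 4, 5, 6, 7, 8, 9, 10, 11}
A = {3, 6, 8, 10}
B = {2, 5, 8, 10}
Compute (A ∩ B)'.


U = {1, 2, 3, 4, 5, 6, 7, 8, 9, 10, 11}
A = {3, 6, 8, 10}, B = {2, 5, 8, 10}
A ∩ B = {8, 10}
(A ∩ B)' = U \ (A ∩ B) = {1, 2, 3, 4, 5, 6, 7, 9, 11}
Verification via A' ∪ B': A' = {1, 2, 4, 5, 7, 9, 11}, B' = {1, 3, 4, 6, 7, 9, 11}
A' ∪ B' = {1, 2, 3, 4, 5, 6, 7, 9, 11} ✓

{1, 2, 3, 4, 5, 6, 7, 9, 11}


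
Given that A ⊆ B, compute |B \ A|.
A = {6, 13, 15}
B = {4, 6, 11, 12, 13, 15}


Set A = {6, 13, 15}, |A| = 3
Set B = {4, 6, 11, 12, 13, 15}, |B| = 6
Since A ⊆ B: B \ A = {4, 11, 12}
|B| - |A| = 6 - 3 = 3

3


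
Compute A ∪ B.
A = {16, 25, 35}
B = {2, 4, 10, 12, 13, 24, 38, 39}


Set A = {16, 25, 35}
Set B = {2, 4, 10, 12, 13, 24, 38, 39}
A ∪ B includes all elements in either set.
Elements from A: {16, 25, 35}
Elements from B not already included: {2, 4, 10, 12, 13, 24, 38, 39}
A ∪ B = {2, 4, 10, 12, 13, 16, 24, 25, 35, 38, 39}

{2, 4, 10, 12, 13, 16, 24, 25, 35, 38, 39}


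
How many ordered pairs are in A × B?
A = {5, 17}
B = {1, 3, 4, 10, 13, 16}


Set A = {5, 17} has 2 elements.
Set B = {1, 3, 4, 10, 13, 16} has 6 elements.
|A × B| = |A| × |B| = 2 × 6 = 12

12


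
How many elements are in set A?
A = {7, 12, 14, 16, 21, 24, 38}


Set A = {7, 12, 14, 16, 21, 24, 38}
Listing elements: 7, 12, 14, 16, 21, 24, 38
Counting: 7 elements
|A| = 7

7


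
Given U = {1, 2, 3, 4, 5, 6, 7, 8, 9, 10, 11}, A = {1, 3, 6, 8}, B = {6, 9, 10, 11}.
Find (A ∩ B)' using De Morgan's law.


U = {1, 2, 3, 4, 5, 6, 7, 8, 9, 10, 11}
A = {1, 3, 6, 8}, B = {6, 9, 10, 11}
A ∩ B = {6}
(A ∩ B)' = U \ (A ∩ B) = {1, 2, 3, 4, 5, 7, 8, 9, 10, 11}
Verification via A' ∪ B': A' = {2, 4, 5, 7, 9, 10, 11}, B' = {1, 2, 3, 4, 5, 7, 8}
A' ∪ B' = {1, 2, 3, 4, 5, 7, 8, 9, 10, 11} ✓

{1, 2, 3, 4, 5, 7, 8, 9, 10, 11}


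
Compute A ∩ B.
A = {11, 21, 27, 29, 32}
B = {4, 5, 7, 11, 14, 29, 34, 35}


Set A = {11, 21, 27, 29, 32}
Set B = {4, 5, 7, 11, 14, 29, 34, 35}
A ∩ B includes only elements in both sets.
Check each element of A against B:
11 ✓, 21 ✗, 27 ✗, 29 ✓, 32 ✗
A ∩ B = {11, 29}

{11, 29}


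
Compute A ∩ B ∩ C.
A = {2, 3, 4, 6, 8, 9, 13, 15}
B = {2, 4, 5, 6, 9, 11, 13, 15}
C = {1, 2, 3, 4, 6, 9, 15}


Set A = {2, 3, 4, 6, 8, 9, 13, 15}
Set B = {2, 4, 5, 6, 9, 11, 13, 15}
Set C = {1, 2, 3, 4, 6, 9, 15}
First, A ∩ B = {2, 4, 6, 9, 13, 15}
Then, (A ∩ B) ∩ C = {2, 4, 6, 9, 15}

{2, 4, 6, 9, 15}


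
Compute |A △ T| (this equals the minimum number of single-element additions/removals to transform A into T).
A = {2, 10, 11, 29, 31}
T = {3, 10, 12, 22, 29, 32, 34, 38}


Set A = {2, 10, 11, 29, 31}
Set T = {3, 10, 12, 22, 29, 32, 34, 38}
Elements to remove from A (in A, not in T): {2, 11, 31} → 3 removals
Elements to add to A (in T, not in A): {3, 12, 22, 32, 34, 38} → 6 additions
Total edits = 3 + 6 = 9

9


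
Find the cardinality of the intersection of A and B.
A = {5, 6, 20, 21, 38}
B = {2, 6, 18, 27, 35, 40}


Set A = {5, 6, 20, 21, 38}
Set B = {2, 6, 18, 27, 35, 40}
A ∩ B = {6}
|A ∩ B| = 1

1


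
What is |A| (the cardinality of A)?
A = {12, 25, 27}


Set A = {12, 25, 27}
Listing elements: 12, 25, 27
Counting: 3 elements
|A| = 3

3


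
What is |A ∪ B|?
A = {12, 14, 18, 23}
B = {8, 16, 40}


Set A = {12, 14, 18, 23}, |A| = 4
Set B = {8, 16, 40}, |B| = 3
A ∩ B = {}, |A ∩ B| = 0
|A ∪ B| = |A| + |B| - |A ∩ B| = 4 + 3 - 0 = 7

7


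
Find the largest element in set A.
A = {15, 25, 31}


Set A = {15, 25, 31}
Elements in ascending order: 15, 25, 31
The largest element is 31.

31


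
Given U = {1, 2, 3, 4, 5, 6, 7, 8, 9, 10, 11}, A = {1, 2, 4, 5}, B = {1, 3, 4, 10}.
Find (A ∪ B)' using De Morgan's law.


U = {1, 2, 3, 4, 5, 6, 7, 8, 9, 10, 11}
A = {1, 2, 4, 5}, B = {1, 3, 4, 10}
A ∪ B = {1, 2, 3, 4, 5, 10}
(A ∪ B)' = U \ (A ∪ B) = {6, 7, 8, 9, 11}
Verification via A' ∩ B': A' = {3, 6, 7, 8, 9, 10, 11}, B' = {2, 5, 6, 7, 8, 9, 11}
A' ∩ B' = {6, 7, 8, 9, 11} ✓

{6, 7, 8, 9, 11}


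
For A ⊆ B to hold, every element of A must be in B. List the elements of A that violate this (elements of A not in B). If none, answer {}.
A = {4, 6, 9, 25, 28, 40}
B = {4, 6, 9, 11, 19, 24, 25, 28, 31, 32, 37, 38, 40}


Set A = {4, 6, 9, 25, 28, 40}
Set B = {4, 6, 9, 11, 19, 24, 25, 28, 31, 32, 37, 38, 40}
Check each element of A against B:
4 ∈ B, 6 ∈ B, 9 ∈ B, 25 ∈ B, 28 ∈ B, 40 ∈ B
Elements of A not in B: {}

{}


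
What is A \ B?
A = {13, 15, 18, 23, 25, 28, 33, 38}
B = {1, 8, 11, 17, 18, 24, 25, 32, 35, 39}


Set A = {13, 15, 18, 23, 25, 28, 33, 38}
Set B = {1, 8, 11, 17, 18, 24, 25, 32, 35, 39}
A \ B includes elements in A that are not in B.
Check each element of A:
13 (not in B, keep), 15 (not in B, keep), 18 (in B, remove), 23 (not in B, keep), 25 (in B, remove), 28 (not in B, keep), 33 (not in B, keep), 38 (not in B, keep)
A \ B = {13, 15, 23, 28, 33, 38}

{13, 15, 23, 28, 33, 38}


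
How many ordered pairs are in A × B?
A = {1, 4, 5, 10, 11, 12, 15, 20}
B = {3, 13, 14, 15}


Set A = {1, 4, 5, 10, 11, 12, 15, 20} has 8 elements.
Set B = {3, 13, 14, 15} has 4 elements.
|A × B| = |A| × |B| = 8 × 4 = 32

32


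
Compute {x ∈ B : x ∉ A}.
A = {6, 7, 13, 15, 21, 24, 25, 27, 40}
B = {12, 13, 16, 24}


Set A = {6, 7, 13, 15, 21, 24, 25, 27, 40}
Set B = {12, 13, 16, 24}
Check each element of B against A:
12 ∉ A (include), 13 ∈ A, 16 ∉ A (include), 24 ∈ A
Elements of B not in A: {12, 16}

{12, 16}


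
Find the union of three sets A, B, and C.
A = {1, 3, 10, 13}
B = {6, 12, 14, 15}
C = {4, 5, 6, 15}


Set A = {1, 3, 10, 13}
Set B = {6, 12, 14, 15}
Set C = {4, 5, 6, 15}
First, A ∪ B = {1, 3, 6, 10, 12, 13, 14, 15}
Then, (A ∪ B) ∪ C = {1, 3, 4, 5, 6, 10, 12, 13, 14, 15}

{1, 3, 4, 5, 6, 10, 12, 13, 14, 15}


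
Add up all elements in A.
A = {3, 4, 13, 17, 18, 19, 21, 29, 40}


Set A = {3, 4, 13, 17, 18, 19, 21, 29, 40}
Sum = 3 + 4 + 13 + 17 + 18 + 19 + 21 + 29 + 40 = 164

164


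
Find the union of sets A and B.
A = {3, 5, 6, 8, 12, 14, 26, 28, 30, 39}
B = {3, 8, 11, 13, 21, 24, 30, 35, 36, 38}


Set A = {3, 5, 6, 8, 12, 14, 26, 28, 30, 39}
Set B = {3, 8, 11, 13, 21, 24, 30, 35, 36, 38}
A ∪ B includes all elements in either set.
Elements from A: {3, 5, 6, 8, 12, 14, 26, 28, 30, 39}
Elements from B not already included: {11, 13, 21, 24, 35, 36, 38}
A ∪ B = {3, 5, 6, 8, 11, 12, 13, 14, 21, 24, 26, 28, 30, 35, 36, 38, 39}

{3, 5, 6, 8, 11, 12, 13, 14, 21, 24, 26, 28, 30, 35, 36, 38, 39}


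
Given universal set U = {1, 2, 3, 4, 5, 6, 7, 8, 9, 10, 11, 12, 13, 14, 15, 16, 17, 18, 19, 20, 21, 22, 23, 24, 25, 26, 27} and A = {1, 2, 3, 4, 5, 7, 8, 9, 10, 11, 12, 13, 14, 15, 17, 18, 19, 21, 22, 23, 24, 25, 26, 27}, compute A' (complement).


Universal set U = {1, 2, 3, 4, 5, 6, 7, 8, 9, 10, 11, 12, 13, 14, 15, 16, 17, 18, 19, 20, 21, 22, 23, 24, 25, 26, 27}
Set A = {1, 2, 3, 4, 5, 7, 8, 9, 10, 11, 12, 13, 14, 15, 17, 18, 19, 21, 22, 23, 24, 25, 26, 27}
A' = U \ A = elements in U but not in A
Checking each element of U:
1 (in A, exclude), 2 (in A, exclude), 3 (in A, exclude), 4 (in A, exclude), 5 (in A, exclude), 6 (not in A, include), 7 (in A, exclude), 8 (in A, exclude), 9 (in A, exclude), 10 (in A, exclude), 11 (in A, exclude), 12 (in A, exclude), 13 (in A, exclude), 14 (in A, exclude), 15 (in A, exclude), 16 (not in A, include), 17 (in A, exclude), 18 (in A, exclude), 19 (in A, exclude), 20 (not in A, include), 21 (in A, exclude), 22 (in A, exclude), 23 (in A, exclude), 24 (in A, exclude), 25 (in A, exclude), 26 (in A, exclude), 27 (in A, exclude)
A' = {6, 16, 20}

{6, 16, 20}


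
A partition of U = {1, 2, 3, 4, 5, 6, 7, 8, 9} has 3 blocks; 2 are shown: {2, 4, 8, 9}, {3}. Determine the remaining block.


U = {1, 2, 3, 4, 5, 6, 7, 8, 9}
Shown blocks: {2, 4, 8, 9}, {3}
A partition's blocks are pairwise disjoint and cover U, so the missing block = U \ (union of shown blocks).
Union of shown blocks: {2, 3, 4, 8, 9}
Missing block = U \ (union) = {1, 5, 6, 7}

{1, 5, 6, 7}


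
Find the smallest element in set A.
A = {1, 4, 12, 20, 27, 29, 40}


Set A = {1, 4, 12, 20, 27, 29, 40}
Elements in ascending order: 1, 4, 12, 20, 27, 29, 40
The smallest element is 1.

1


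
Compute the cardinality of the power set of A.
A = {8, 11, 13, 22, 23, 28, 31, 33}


Set A = {8, 11, 13, 22, 23, 28, 31, 33}
|A| = 8
The power set P(A) contains all subsets of A.
|P(A)| = 2^|A| = 2^8 = 256

256


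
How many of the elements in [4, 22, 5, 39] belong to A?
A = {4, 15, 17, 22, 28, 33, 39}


Set A = {4, 15, 17, 22, 28, 33, 39}
Candidates: [4, 22, 5, 39]
Check each candidate:
4 ∈ A, 22 ∈ A, 5 ∉ A, 39 ∈ A
Count of candidates in A: 3

3


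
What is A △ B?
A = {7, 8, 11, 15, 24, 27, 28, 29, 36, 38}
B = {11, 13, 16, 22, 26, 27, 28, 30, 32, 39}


Set A = {7, 8, 11, 15, 24, 27, 28, 29, 36, 38}
Set B = {11, 13, 16, 22, 26, 27, 28, 30, 32, 39}
A △ B = (A \ B) ∪ (B \ A)
Elements in A but not B: {7, 8, 15, 24, 29, 36, 38}
Elements in B but not A: {13, 16, 22, 26, 30, 32, 39}
A △ B = {7, 8, 13, 15, 16, 22, 24, 26, 29, 30, 32, 36, 38, 39}

{7, 8, 13, 15, 16, 22, 24, 26, 29, 30, 32, 36, 38, 39}


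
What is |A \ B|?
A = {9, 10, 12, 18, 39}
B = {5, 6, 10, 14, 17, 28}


Set A = {9, 10, 12, 18, 39}
Set B = {5, 6, 10, 14, 17, 28}
A \ B = {9, 12, 18, 39}
|A \ B| = 4

4


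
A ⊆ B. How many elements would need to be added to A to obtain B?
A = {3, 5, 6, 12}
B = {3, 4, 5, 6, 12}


Set A = {3, 5, 6, 12}, |A| = 4
Set B = {3, 4, 5, 6, 12}, |B| = 5
Since A ⊆ B: B \ A = {4}
|B| - |A| = 5 - 4 = 1

1


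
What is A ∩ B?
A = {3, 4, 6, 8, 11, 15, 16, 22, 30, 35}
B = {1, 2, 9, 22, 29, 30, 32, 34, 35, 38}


Set A = {3, 4, 6, 8, 11, 15, 16, 22, 30, 35}
Set B = {1, 2, 9, 22, 29, 30, 32, 34, 35, 38}
A ∩ B includes only elements in both sets.
Check each element of A against B:
3 ✗, 4 ✗, 6 ✗, 8 ✗, 11 ✗, 15 ✗, 16 ✗, 22 ✓, 30 ✓, 35 ✓
A ∩ B = {22, 30, 35}

{22, 30, 35}


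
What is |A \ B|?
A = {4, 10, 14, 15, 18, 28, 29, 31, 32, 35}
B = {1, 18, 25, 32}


Set A = {4, 10, 14, 15, 18, 28, 29, 31, 32, 35}
Set B = {1, 18, 25, 32}
A \ B = {4, 10, 14, 15, 28, 29, 31, 35}
|A \ B| = 8

8


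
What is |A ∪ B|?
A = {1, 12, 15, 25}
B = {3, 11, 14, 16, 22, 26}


Set A = {1, 12, 15, 25}, |A| = 4
Set B = {3, 11, 14, 16, 22, 26}, |B| = 6
A ∩ B = {}, |A ∩ B| = 0
|A ∪ B| = |A| + |B| - |A ∩ B| = 4 + 6 - 0 = 10

10


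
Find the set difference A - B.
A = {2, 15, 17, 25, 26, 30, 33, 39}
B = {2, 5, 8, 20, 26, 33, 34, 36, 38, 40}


Set A = {2, 15, 17, 25, 26, 30, 33, 39}
Set B = {2, 5, 8, 20, 26, 33, 34, 36, 38, 40}
A \ B includes elements in A that are not in B.
Check each element of A:
2 (in B, remove), 15 (not in B, keep), 17 (not in B, keep), 25 (not in B, keep), 26 (in B, remove), 30 (not in B, keep), 33 (in B, remove), 39 (not in B, keep)
A \ B = {15, 17, 25, 30, 39}

{15, 17, 25, 30, 39}


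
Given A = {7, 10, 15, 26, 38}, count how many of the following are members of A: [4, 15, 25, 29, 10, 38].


Set A = {7, 10, 15, 26, 38}
Candidates: [4, 15, 25, 29, 10, 38]
Check each candidate:
4 ∉ A, 15 ∈ A, 25 ∉ A, 29 ∉ A, 10 ∈ A, 38 ∈ A
Count of candidates in A: 3

3


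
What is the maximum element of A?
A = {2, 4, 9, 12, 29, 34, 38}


Set A = {2, 4, 9, 12, 29, 34, 38}
Elements in ascending order: 2, 4, 9, 12, 29, 34, 38
The largest element is 38.

38


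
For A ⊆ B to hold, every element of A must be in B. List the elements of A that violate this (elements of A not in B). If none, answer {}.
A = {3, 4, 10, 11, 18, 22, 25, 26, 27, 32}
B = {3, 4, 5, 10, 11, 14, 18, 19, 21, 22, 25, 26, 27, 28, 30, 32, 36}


Set A = {3, 4, 10, 11, 18, 22, 25, 26, 27, 32}
Set B = {3, 4, 5, 10, 11, 14, 18, 19, 21, 22, 25, 26, 27, 28, 30, 32, 36}
Check each element of A against B:
3 ∈ B, 4 ∈ B, 10 ∈ B, 11 ∈ B, 18 ∈ B, 22 ∈ B, 25 ∈ B, 26 ∈ B, 27 ∈ B, 32 ∈ B
Elements of A not in B: {}

{}


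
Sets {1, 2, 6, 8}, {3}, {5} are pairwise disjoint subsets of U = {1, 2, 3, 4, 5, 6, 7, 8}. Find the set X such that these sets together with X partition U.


U = {1, 2, 3, 4, 5, 6, 7, 8}
Shown blocks: {1, 2, 6, 8}, {3}, {5}
A partition's blocks are pairwise disjoint and cover U, so the missing block = U \ (union of shown blocks).
Union of shown blocks: {1, 2, 3, 5, 6, 8}
Missing block = U \ (union) = {4, 7}

{4, 7}


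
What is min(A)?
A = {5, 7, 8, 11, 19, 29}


Set A = {5, 7, 8, 11, 19, 29}
Elements in ascending order: 5, 7, 8, 11, 19, 29
The smallest element is 5.

5


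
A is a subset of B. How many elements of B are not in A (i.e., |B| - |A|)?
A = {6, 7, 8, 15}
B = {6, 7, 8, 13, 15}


Set A = {6, 7, 8, 15}, |A| = 4
Set B = {6, 7, 8, 13, 15}, |B| = 5
Since A ⊆ B: B \ A = {13}
|B| - |A| = 5 - 4 = 1

1


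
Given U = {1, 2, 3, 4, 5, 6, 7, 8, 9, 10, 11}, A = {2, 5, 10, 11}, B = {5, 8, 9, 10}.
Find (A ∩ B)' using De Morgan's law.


U = {1, 2, 3, 4, 5, 6, 7, 8, 9, 10, 11}
A = {2, 5, 10, 11}, B = {5, 8, 9, 10}
A ∩ B = {5, 10}
(A ∩ B)' = U \ (A ∩ B) = {1, 2, 3, 4, 6, 7, 8, 9, 11}
Verification via A' ∪ B': A' = {1, 3, 4, 6, 7, 8, 9}, B' = {1, 2, 3, 4, 6, 7, 11}
A' ∪ B' = {1, 2, 3, 4, 6, 7, 8, 9, 11} ✓

{1, 2, 3, 4, 6, 7, 8, 9, 11}


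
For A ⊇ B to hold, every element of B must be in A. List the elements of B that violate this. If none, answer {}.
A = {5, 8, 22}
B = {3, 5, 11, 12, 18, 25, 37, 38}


Set A = {5, 8, 22}
Set B = {3, 5, 11, 12, 18, 25, 37, 38}
Check each element of B against A:
3 ∉ A (include), 5 ∈ A, 11 ∉ A (include), 12 ∉ A (include), 18 ∉ A (include), 25 ∉ A (include), 37 ∉ A (include), 38 ∉ A (include)
Elements of B not in A: {3, 11, 12, 18, 25, 37, 38}

{3, 11, 12, 18, 25, 37, 38}


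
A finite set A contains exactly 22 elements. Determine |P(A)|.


The set has 22 elements.
The power set contains all possible subsets.
|P(A)| = 2^|A| = 2^22 = 4194304

4194304


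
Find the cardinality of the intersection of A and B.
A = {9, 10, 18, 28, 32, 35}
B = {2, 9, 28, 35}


Set A = {9, 10, 18, 28, 32, 35}
Set B = {2, 9, 28, 35}
A ∩ B = {9, 28, 35}
|A ∩ B| = 3

3


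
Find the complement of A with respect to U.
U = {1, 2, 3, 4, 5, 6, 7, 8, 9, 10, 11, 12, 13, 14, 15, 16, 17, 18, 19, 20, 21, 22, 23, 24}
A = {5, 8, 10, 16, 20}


Universal set U = {1, 2, 3, 4, 5, 6, 7, 8, 9, 10, 11, 12, 13, 14, 15, 16, 17, 18, 19, 20, 21, 22, 23, 24}
Set A = {5, 8, 10, 16, 20}
A' = U \ A = elements in U but not in A
Checking each element of U:
1 (not in A, include), 2 (not in A, include), 3 (not in A, include), 4 (not in A, include), 5 (in A, exclude), 6 (not in A, include), 7 (not in A, include), 8 (in A, exclude), 9 (not in A, include), 10 (in A, exclude), 11 (not in A, include), 12 (not in A, include), 13 (not in A, include), 14 (not in A, include), 15 (not in A, include), 16 (in A, exclude), 17 (not in A, include), 18 (not in A, include), 19 (not in A, include), 20 (in A, exclude), 21 (not in A, include), 22 (not in A, include), 23 (not in A, include), 24 (not in A, include)
A' = {1, 2, 3, 4, 6, 7, 9, 11, 12, 13, 14, 15, 17, 18, 19, 21, 22, 23, 24}

{1, 2, 3, 4, 6, 7, 9, 11, 12, 13, 14, 15, 17, 18, 19, 21, 22, 23, 24}


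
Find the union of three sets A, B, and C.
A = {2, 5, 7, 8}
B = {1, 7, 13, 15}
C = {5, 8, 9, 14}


Set A = {2, 5, 7, 8}
Set B = {1, 7, 13, 15}
Set C = {5, 8, 9, 14}
First, A ∪ B = {1, 2, 5, 7, 8, 13, 15}
Then, (A ∪ B) ∪ C = {1, 2, 5, 7, 8, 9, 13, 14, 15}

{1, 2, 5, 7, 8, 9, 13, 14, 15}


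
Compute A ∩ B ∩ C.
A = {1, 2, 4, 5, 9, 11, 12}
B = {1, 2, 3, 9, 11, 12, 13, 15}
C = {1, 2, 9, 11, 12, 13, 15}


Set A = {1, 2, 4, 5, 9, 11, 12}
Set B = {1, 2, 3, 9, 11, 12, 13, 15}
Set C = {1, 2, 9, 11, 12, 13, 15}
First, A ∩ B = {1, 2, 9, 11, 12}
Then, (A ∩ B) ∩ C = {1, 2, 9, 11, 12}

{1, 2, 9, 11, 12}


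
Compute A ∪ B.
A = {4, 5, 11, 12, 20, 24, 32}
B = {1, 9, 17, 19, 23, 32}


Set A = {4, 5, 11, 12, 20, 24, 32}
Set B = {1, 9, 17, 19, 23, 32}
A ∪ B includes all elements in either set.
Elements from A: {4, 5, 11, 12, 20, 24, 32}
Elements from B not already included: {1, 9, 17, 19, 23}
A ∪ B = {1, 4, 5, 9, 11, 12, 17, 19, 20, 23, 24, 32}

{1, 4, 5, 9, 11, 12, 17, 19, 20, 23, 24, 32}


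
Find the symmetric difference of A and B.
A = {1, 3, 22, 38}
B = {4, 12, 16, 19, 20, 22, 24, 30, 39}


Set A = {1, 3, 22, 38}
Set B = {4, 12, 16, 19, 20, 22, 24, 30, 39}
A △ B = (A \ B) ∪ (B \ A)
Elements in A but not B: {1, 3, 38}
Elements in B but not A: {4, 12, 16, 19, 20, 24, 30, 39}
A △ B = {1, 3, 4, 12, 16, 19, 20, 24, 30, 38, 39}

{1, 3, 4, 12, 16, 19, 20, 24, 30, 38, 39}


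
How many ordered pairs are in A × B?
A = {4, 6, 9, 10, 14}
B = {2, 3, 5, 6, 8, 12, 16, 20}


Set A = {4, 6, 9, 10, 14} has 5 elements.
Set B = {2, 3, 5, 6, 8, 12, 16, 20} has 8 elements.
|A × B| = |A| × |B| = 5 × 8 = 40

40


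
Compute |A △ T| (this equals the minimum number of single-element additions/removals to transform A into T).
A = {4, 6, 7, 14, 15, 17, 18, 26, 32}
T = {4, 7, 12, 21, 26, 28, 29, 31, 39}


Set A = {4, 6, 7, 14, 15, 17, 18, 26, 32}
Set T = {4, 7, 12, 21, 26, 28, 29, 31, 39}
Elements to remove from A (in A, not in T): {6, 14, 15, 17, 18, 32} → 6 removals
Elements to add to A (in T, not in A): {12, 21, 28, 29, 31, 39} → 6 additions
Total edits = 6 + 6 = 12

12


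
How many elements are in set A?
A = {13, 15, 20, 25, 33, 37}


Set A = {13, 15, 20, 25, 33, 37}
Listing elements: 13, 15, 20, 25, 33, 37
Counting: 6 elements
|A| = 6

6


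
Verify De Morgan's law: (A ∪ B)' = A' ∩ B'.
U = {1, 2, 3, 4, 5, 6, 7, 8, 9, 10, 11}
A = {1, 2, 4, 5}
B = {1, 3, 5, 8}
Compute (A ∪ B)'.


U = {1, 2, 3, 4, 5, 6, 7, 8, 9, 10, 11}
A = {1, 2, 4, 5}, B = {1, 3, 5, 8}
A ∪ B = {1, 2, 3, 4, 5, 8}
(A ∪ B)' = U \ (A ∪ B) = {6, 7, 9, 10, 11}
Verification via A' ∩ B': A' = {3, 6, 7, 8, 9, 10, 11}, B' = {2, 4, 6, 7, 9, 10, 11}
A' ∩ B' = {6, 7, 9, 10, 11} ✓

{6, 7, 9, 10, 11}


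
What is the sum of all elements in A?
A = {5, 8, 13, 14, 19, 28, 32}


Set A = {5, 8, 13, 14, 19, 28, 32}
Sum = 5 + 8 + 13 + 14 + 19 + 28 + 32 = 119

119


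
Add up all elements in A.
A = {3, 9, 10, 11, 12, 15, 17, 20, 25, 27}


Set A = {3, 9, 10, 11, 12, 15, 17, 20, 25, 27}
Sum = 3 + 9 + 10 + 11 + 12 + 15 + 17 + 20 + 25 + 27 = 149

149


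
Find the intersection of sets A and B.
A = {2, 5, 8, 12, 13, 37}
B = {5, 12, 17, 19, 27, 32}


Set A = {2, 5, 8, 12, 13, 37}
Set B = {5, 12, 17, 19, 27, 32}
A ∩ B includes only elements in both sets.
Check each element of A against B:
2 ✗, 5 ✓, 8 ✗, 12 ✓, 13 ✗, 37 ✗
A ∩ B = {5, 12}

{5, 12}


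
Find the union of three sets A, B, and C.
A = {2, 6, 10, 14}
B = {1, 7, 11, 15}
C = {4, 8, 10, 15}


Set A = {2, 6, 10, 14}
Set B = {1, 7, 11, 15}
Set C = {4, 8, 10, 15}
First, A ∪ B = {1, 2, 6, 7, 10, 11, 14, 15}
Then, (A ∪ B) ∪ C = {1, 2, 4, 6, 7, 8, 10, 11, 14, 15}

{1, 2, 4, 6, 7, 8, 10, 11, 14, 15}


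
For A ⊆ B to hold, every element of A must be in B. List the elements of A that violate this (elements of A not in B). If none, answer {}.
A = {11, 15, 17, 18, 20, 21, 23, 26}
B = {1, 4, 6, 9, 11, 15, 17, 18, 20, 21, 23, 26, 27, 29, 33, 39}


Set A = {11, 15, 17, 18, 20, 21, 23, 26}
Set B = {1, 4, 6, 9, 11, 15, 17, 18, 20, 21, 23, 26, 27, 29, 33, 39}
Check each element of A against B:
11 ∈ B, 15 ∈ B, 17 ∈ B, 18 ∈ B, 20 ∈ B, 21 ∈ B, 23 ∈ B, 26 ∈ B
Elements of A not in B: {}

{}


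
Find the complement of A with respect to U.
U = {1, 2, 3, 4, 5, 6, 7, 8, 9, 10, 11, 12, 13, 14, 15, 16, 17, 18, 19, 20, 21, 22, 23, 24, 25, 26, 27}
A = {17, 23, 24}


Universal set U = {1, 2, 3, 4, 5, 6, 7, 8, 9, 10, 11, 12, 13, 14, 15, 16, 17, 18, 19, 20, 21, 22, 23, 24, 25, 26, 27}
Set A = {17, 23, 24}
A' = U \ A = elements in U but not in A
Checking each element of U:
1 (not in A, include), 2 (not in A, include), 3 (not in A, include), 4 (not in A, include), 5 (not in A, include), 6 (not in A, include), 7 (not in A, include), 8 (not in A, include), 9 (not in A, include), 10 (not in A, include), 11 (not in A, include), 12 (not in A, include), 13 (not in A, include), 14 (not in A, include), 15 (not in A, include), 16 (not in A, include), 17 (in A, exclude), 18 (not in A, include), 19 (not in A, include), 20 (not in A, include), 21 (not in A, include), 22 (not in A, include), 23 (in A, exclude), 24 (in A, exclude), 25 (not in A, include), 26 (not in A, include), 27 (not in A, include)
A' = {1, 2, 3, 4, 5, 6, 7, 8, 9, 10, 11, 12, 13, 14, 15, 16, 18, 19, 20, 21, 22, 25, 26, 27}

{1, 2, 3, 4, 5, 6, 7, 8, 9, 10, 11, 12, 13, 14, 15, 16, 18, 19, 20, 21, 22, 25, 26, 27}


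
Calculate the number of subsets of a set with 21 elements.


The set has 21 elements.
The power set contains all possible subsets.
|P(A)| = 2^|A| = 2^21 = 2097152

2097152


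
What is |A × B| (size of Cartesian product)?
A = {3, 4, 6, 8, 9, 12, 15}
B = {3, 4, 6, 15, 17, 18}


Set A = {3, 4, 6, 8, 9, 12, 15} has 7 elements.
Set B = {3, 4, 6, 15, 17, 18} has 6 elements.
|A × B| = |A| × |B| = 7 × 6 = 42

42


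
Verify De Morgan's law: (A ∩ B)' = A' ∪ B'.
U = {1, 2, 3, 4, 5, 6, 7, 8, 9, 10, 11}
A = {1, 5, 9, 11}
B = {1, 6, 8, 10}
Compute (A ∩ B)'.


U = {1, 2, 3, 4, 5, 6, 7, 8, 9, 10, 11}
A = {1, 5, 9, 11}, B = {1, 6, 8, 10}
A ∩ B = {1}
(A ∩ B)' = U \ (A ∩ B) = {2, 3, 4, 5, 6, 7, 8, 9, 10, 11}
Verification via A' ∪ B': A' = {2, 3, 4, 6, 7, 8, 10}, B' = {2, 3, 4, 5, 7, 9, 11}
A' ∪ B' = {2, 3, 4, 5, 6, 7, 8, 9, 10, 11} ✓

{2, 3, 4, 5, 6, 7, 8, 9, 10, 11}


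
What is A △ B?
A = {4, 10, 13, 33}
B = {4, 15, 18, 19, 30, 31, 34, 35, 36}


Set A = {4, 10, 13, 33}
Set B = {4, 15, 18, 19, 30, 31, 34, 35, 36}
A △ B = (A \ B) ∪ (B \ A)
Elements in A but not B: {10, 13, 33}
Elements in B but not A: {15, 18, 19, 30, 31, 34, 35, 36}
A △ B = {10, 13, 15, 18, 19, 30, 31, 33, 34, 35, 36}

{10, 13, 15, 18, 19, 30, 31, 33, 34, 35, 36}


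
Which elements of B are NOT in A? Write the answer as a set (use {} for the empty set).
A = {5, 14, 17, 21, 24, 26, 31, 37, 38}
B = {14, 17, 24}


Set A = {5, 14, 17, 21, 24, 26, 31, 37, 38}
Set B = {14, 17, 24}
Check each element of B against A:
14 ∈ A, 17 ∈ A, 24 ∈ A
Elements of B not in A: {}

{}


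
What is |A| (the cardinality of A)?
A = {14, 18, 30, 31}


Set A = {14, 18, 30, 31}
Listing elements: 14, 18, 30, 31
Counting: 4 elements
|A| = 4

4


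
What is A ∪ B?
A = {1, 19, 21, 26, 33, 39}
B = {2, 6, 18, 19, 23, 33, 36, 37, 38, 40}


Set A = {1, 19, 21, 26, 33, 39}
Set B = {2, 6, 18, 19, 23, 33, 36, 37, 38, 40}
A ∪ B includes all elements in either set.
Elements from A: {1, 19, 21, 26, 33, 39}
Elements from B not already included: {2, 6, 18, 23, 36, 37, 38, 40}
A ∪ B = {1, 2, 6, 18, 19, 21, 23, 26, 33, 36, 37, 38, 39, 40}

{1, 2, 6, 18, 19, 21, 23, 26, 33, 36, 37, 38, 39, 40}


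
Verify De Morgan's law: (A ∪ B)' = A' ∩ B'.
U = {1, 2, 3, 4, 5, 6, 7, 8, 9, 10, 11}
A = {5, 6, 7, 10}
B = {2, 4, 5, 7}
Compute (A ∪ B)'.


U = {1, 2, 3, 4, 5, 6, 7, 8, 9, 10, 11}
A = {5, 6, 7, 10}, B = {2, 4, 5, 7}
A ∪ B = {2, 4, 5, 6, 7, 10}
(A ∪ B)' = U \ (A ∪ B) = {1, 3, 8, 9, 11}
Verification via A' ∩ B': A' = {1, 2, 3, 4, 8, 9, 11}, B' = {1, 3, 6, 8, 9, 10, 11}
A' ∩ B' = {1, 3, 8, 9, 11} ✓

{1, 3, 8, 9, 11}
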